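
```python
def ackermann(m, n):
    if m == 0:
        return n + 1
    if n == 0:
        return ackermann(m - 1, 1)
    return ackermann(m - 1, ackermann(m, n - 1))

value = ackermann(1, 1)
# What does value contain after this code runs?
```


ackermann(1, 1)
= ackermann(0, ackermann(1, 0))
First compute ackermann(1, 0) = 2
= ackermann(0, 2)
= 3


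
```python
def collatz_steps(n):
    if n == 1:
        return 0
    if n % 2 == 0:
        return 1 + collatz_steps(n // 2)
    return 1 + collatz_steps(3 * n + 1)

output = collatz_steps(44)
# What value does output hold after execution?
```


collatz_steps(44)
44 is even -> collatz_steps(22)
22 is even -> collatz_steps(11)
11 is odd -> 3*11+1 = 34 -> collatz_steps(34)
34 is even -> collatz_steps(17)
17 is odd -> 3*17+1 = 52 -> collatz_steps(52)
52 is even -> collatz_steps(26)
26 is even -> collatz_steps(13)
13 is odd -> 3*13+1 = 40 -> collatz_steps(40)
40 is even -> collatz_steps(20)
20 is even -> collatz_steps(10)
10 is even -> collatz_steps(5)
5 is odd -> 3*5+1 = 16 -> collatz_steps(16)
16 is even -> collatz_steps(8)
8 is even -> collatz_steps(4)
4 is even -> collatz_steps(2)
2 is even -> collatz_steps(1)
Reached 1 after 16 steps
= 16


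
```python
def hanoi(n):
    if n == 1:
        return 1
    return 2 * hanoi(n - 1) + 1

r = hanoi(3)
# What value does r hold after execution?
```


hanoi(3)
= 2 * hanoi(2) + 1
= 2 * (2 * hanoi(1) + 1) + 1
Now compute bottom-up:
hanoi(1) = 1
hanoi(2) = 2 * 1 + 1 = 3
hanoi(3) = 2 * 3 + 1 = 7
= 7


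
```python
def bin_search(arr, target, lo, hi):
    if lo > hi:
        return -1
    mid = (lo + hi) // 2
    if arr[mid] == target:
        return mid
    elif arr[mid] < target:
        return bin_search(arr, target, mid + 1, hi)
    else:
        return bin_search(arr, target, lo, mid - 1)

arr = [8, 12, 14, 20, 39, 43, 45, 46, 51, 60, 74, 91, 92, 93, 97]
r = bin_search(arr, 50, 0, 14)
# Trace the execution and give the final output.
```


bin_search(arr, 50, 0, 14)
lo=0, hi=14, mid=7, arr[mid]=46
46 < 50, search right half
lo=8, hi=14, mid=11, arr[mid]=91
91 > 50, search left half
lo=8, hi=10, mid=9, arr[mid]=60
60 > 50, search left half
lo=8, hi=8, mid=8, arr[mid]=51
51 > 50, search left half
lo > hi, target not found, return -1
= -1


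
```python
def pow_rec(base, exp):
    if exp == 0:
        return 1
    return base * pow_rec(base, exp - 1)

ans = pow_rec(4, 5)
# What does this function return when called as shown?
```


pow_rec(4, 5)
= 4 * pow_rec(4, 4)
= 4 * 4 * pow_rec(4, 3)
= 4 * 4 * 4 * pow_rec(4, 2)
= 4 * 4 * 4 * 4 * pow_rec(4, 1)
= 4 * 4 * 4 * 4 * 4 * pow_rec(4, 0)
= 4 * 4 * 4 * 4 * 4 * 1
= 1024


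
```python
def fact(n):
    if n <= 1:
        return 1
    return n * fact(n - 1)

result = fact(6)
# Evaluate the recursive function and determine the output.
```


fact(6)
= 6 * fact(5)
= 6 * 5 * fact(4)
= 6 * 5 * 4 * fact(3)
= 6 * 5 * 4 * 3 * fact(2)
= 6 * 5 * 4 * 3 * 2 * fact(1)
= 6 * 5 * 4 * 3 * 2 * 1
= 720


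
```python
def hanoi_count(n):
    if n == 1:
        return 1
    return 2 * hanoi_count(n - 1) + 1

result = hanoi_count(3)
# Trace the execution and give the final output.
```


hanoi_count(3)
= 2 * hanoi_count(2) + 1
= 2 * (2 * hanoi_count(1) + 1) + 1
Now compute bottom-up:
hanoi_count(1) = 1
hanoi_count(2) = 2 * 1 + 1 = 3
hanoi_count(3) = 2 * 3 + 1 = 7
= 7


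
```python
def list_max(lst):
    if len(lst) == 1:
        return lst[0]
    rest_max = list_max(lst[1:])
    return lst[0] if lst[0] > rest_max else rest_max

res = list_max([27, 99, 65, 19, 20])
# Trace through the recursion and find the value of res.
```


list_max([27, 99, 65, 19, 20])
= compare 27 with list_max([99, 65, 19, 20])
= compare 99 with list_max([65, 19, 20])
= compare 65 with list_max([19, 20])
= compare 19 with list_max([20])
Base: list_max([20]) = 20
compare 19 with 20: max = 20
compare 65 with 20: max = 65
compare 99 with 65: max = 99
compare 27 with 99: max = 99
= 99


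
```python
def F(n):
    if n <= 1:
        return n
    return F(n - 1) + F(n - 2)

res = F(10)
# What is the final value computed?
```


F(10)
= F(9) + F(8)
= (F(8) + F(7)) + F(8)
Computing bottom-up: F(0)=0, F(1)=1, F(2)=1, F(3)=2, F(4)=3, F(5)=5, F(6)=8, F(7)=13, F(8)=21, F(9)=34, F(10)=55
= 55


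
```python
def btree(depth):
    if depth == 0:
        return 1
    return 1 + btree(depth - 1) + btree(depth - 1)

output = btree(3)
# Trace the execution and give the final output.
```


btree(3)
= 1 + btree(2) + btree(2)
= 1 + 2 * btree(2)
btree(k) = 2^(k+1) - 1
btree(0) = 1
btree(1) = 3
btree(2) = 7
btree(3) = 15
btree(3) = 2^4 - 1 = 15


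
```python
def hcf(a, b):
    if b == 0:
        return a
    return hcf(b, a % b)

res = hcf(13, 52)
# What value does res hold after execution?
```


hcf(13, 52)
= hcf(52, 13 % 52) = hcf(52, 13)
= hcf(13, 52 % 13) = hcf(13, 0)
b == 0, return a = 13


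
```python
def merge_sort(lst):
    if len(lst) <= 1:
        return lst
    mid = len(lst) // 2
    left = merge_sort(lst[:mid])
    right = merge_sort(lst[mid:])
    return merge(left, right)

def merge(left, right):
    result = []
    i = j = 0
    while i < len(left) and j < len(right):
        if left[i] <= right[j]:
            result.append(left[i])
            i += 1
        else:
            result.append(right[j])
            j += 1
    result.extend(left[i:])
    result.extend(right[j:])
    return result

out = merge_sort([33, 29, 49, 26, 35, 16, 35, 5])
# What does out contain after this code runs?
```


merge_sort([33, 29, 49, 26, 35, 16, 35, 5])
Split into [33, 29, 49, 26] and [35, 16, 35, 5]
Left sorted: [26, 29, 33, 49]
Right sorted: [5, 16, 35, 35]
Merge [26, 29, 33, 49] and [5, 16, 35, 35]
= [5, 16, 26, 29, 33, 35, 35, 49]


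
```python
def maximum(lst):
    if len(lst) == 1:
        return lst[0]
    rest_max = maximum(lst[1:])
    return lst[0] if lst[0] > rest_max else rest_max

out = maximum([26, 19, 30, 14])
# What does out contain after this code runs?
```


maximum([26, 19, 30, 14])
= compare 26 with maximum([19, 30, 14])
= compare 19 with maximum([30, 14])
= compare 30 with maximum([14])
Base: maximum([14]) = 14
compare 30 with 14: max = 30
compare 19 with 30: max = 30
compare 26 with 30: max = 30
= 30


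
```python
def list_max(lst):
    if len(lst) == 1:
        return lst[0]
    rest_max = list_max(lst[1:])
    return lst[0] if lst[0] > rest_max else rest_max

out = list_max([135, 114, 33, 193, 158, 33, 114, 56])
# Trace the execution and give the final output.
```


list_max([135, 114, 33, 193, 158, 33, 114, 56])
= compare 135 with list_max([114, 33, 193, 158, 33, 114, 56])
= compare 114 with list_max([33, 193, 158, 33, 114, 56])
= compare 33 with list_max([193, 158, 33, 114, 56])
= compare 193 with list_max([158, 33, 114, 56])
= compare 158 with list_max([33, 114, 56])
= compare 33 with list_max([114, 56])
= compare 114 with list_max([56])
Base: list_max([56]) = 56
compare 114 with 56: max = 114
compare 33 with 114: max = 114
compare 158 with 114: max = 158
compare 193 with 158: max = 193
compare 33 with 193: max = 193
compare 114 with 193: max = 193
compare 135 with 193: max = 193
= 193


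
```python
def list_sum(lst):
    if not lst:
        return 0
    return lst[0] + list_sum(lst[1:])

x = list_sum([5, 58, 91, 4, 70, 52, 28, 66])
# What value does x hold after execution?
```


list_sum([5, 58, 91, 4, 70, 52, 28, 66])
= 5 + list_sum([58, 91, 4, 70, 52, 28, 66])
= 5 + 58 + list_sum([91, 4, 70, 52, 28, 66])
= 5 + 58 + 91 + list_sum([4, 70, 52, 28, 66])
= 5 + 58 + 91 + 4 + list_sum([70, 52, 28, 66])
= 5 + 58 + 91 + 4 + 70 + list_sum([52, 28, 66])
= 5 + 58 + 91 + 4 + 70 + 52 + list_sum([28, 66])
= 5 + 58 + 91 + 4 + 70 + 52 + 28 + list_sum([66])
= 5 + 58 + 91 + 4 + 70 + 52 + 28 + 66 + list_sum([])
= 5 + 58 + 91 + 4 + 70 + 52 + 28 + 66 + 0
= 374


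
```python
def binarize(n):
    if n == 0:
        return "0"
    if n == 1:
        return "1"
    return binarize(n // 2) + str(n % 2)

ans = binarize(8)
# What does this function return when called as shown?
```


binarize(8)
= binarize(4) + "0"
= binarize(2) + "0" + "0"
= binarize(1) + "0" + "0" + "0"
= "1" + "0" + "0" + "0"
= "1000"


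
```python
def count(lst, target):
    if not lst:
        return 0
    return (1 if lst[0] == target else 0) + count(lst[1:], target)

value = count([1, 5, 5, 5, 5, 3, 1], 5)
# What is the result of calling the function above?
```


count([1, 5, 5, 5, 5, 3, 1], 5)
lst[0]=1 != 5: 0 + count([5, 5, 5, 5, 3, 1], 5)
lst[0]=5 == 5: 1 + count([5, 5, 5, 3, 1], 5)
lst[0]=5 == 5: 1 + count([5, 5, 3, 1], 5)
lst[0]=5 == 5: 1 + count([5, 3, 1], 5)
lst[0]=5 == 5: 1 + count([3, 1], 5)
lst[0]=3 != 5: 0 + count([1], 5)
lst[0]=1 != 5: 0 + count([], 5)
= 4


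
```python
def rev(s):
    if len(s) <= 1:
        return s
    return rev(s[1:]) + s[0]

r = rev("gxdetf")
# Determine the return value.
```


rev("gxdetf")
= rev("xdetf") + "g"
= rev("detf") + "x" + "g"
= rev("etf") + "d" + "x" + "g"
= rev("tf") + "e" + "d" + "x" + "g"
= rev("f") + "t" + "e" + "d" + "x" + "g"
= "f" + "t" + "e" + "d" + "x" + "g"
= "ftedxg"


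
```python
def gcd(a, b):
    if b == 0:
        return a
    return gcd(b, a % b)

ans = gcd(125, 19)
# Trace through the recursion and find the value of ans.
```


gcd(125, 19)
= gcd(19, 125 % 19) = gcd(19, 11)
= gcd(11, 19 % 11) = gcd(11, 8)
= gcd(8, 11 % 8) = gcd(8, 3)
= gcd(3, 8 % 3) = gcd(3, 2)
= gcd(2, 3 % 2) = gcd(2, 1)
= gcd(1, 2 % 1) = gcd(1, 0)
b == 0, return a = 1


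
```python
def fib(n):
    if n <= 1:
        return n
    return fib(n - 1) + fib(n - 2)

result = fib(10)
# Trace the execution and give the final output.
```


fib(10)
= fib(9) + fib(8)
= (fib(8) + fib(7)) + fib(8)
Computing bottom-up: fib(0)=0, fib(1)=1, fib(2)=1, fib(3)=2, fib(4)=3, fib(5)=5, fib(6)=8, fib(7)=13, fib(8)=21, fib(9)=34, fib(10)=55
= 55


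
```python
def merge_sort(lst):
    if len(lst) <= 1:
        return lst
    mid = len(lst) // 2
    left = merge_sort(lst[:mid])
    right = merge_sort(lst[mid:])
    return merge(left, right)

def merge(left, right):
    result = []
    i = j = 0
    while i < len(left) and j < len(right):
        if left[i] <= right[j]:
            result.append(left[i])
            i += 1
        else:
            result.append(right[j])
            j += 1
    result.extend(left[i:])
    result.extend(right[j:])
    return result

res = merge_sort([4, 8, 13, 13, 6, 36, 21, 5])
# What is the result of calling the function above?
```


merge_sort([4, 8, 13, 13, 6, 36, 21, 5])
Split into [4, 8, 13, 13] and [6, 36, 21, 5]
Left sorted: [4, 8, 13, 13]
Right sorted: [5, 6, 21, 36]
Merge [4, 8, 13, 13] and [5, 6, 21, 36]
= [4, 5, 6, 8, 13, 13, 21, 36]


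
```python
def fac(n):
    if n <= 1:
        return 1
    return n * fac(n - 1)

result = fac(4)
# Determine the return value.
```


fac(4)
= 4 * fac(3)
= 4 * 3 * fac(2)
= 4 * 3 * 2 * fac(1)
= 4 * 3 * 2 * 1
= 24


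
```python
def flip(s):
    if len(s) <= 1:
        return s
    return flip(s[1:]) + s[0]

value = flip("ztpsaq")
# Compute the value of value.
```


flip("ztpsaq")
= flip("tpsaq") + "z"
= flip("psaq") + "t" + "z"
= flip("saq") + "p" + "t" + "z"
= flip("aq") + "s" + "p" + "t" + "z"
= flip("q") + "a" + "s" + "p" + "t" + "z"
= "q" + "a" + "s" + "p" + "t" + "z"
= "qasptz"


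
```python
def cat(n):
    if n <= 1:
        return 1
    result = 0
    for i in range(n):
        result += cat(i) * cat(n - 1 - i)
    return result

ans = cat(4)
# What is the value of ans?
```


cat(4)
= sum of cat(i) * cat(4-1-i) for i in 0..3
First compute sub-values bottom-up:
  cat(0) = 1, cat(1) = 1
  cat(2) = 1*1 + 1*1 = 2
  cat(3) = 1*2 + 1*1 + 2*1 = 5
Now cat(4):
  cat(0)*cat(3) = 1*5 = 5
  cat(1)*cat(2) = 1*2 = 2
  cat(2)*cat(1) = 2*1 = 2
  cat(3)*cat(0) = 5*1 = 5
= 5 + 2 + 2 + 5
= 14


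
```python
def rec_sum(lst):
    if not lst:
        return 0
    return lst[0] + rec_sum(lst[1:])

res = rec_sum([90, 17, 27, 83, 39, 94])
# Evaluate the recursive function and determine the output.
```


rec_sum([90, 17, 27, 83, 39, 94])
= 90 + rec_sum([17, 27, 83, 39, 94])
= 90 + 17 + rec_sum([27, 83, 39, 94])
= 90 + 17 + 27 + rec_sum([83, 39, 94])
= 90 + 17 + 27 + 83 + rec_sum([39, 94])
= 90 + 17 + 27 + 83 + 39 + rec_sum([94])
= 90 + 17 + 27 + 83 + 39 + 94 + rec_sum([])
= 90 + 17 + 27 + 83 + 39 + 94 + 0
= 350


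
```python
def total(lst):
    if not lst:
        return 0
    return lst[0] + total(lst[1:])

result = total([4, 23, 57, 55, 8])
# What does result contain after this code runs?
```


total([4, 23, 57, 55, 8])
= 4 + total([23, 57, 55, 8])
= 4 + 23 + total([57, 55, 8])
= 4 + 23 + 57 + total([55, 8])
= 4 + 23 + 57 + 55 + total([8])
= 4 + 23 + 57 + 55 + 8 + total([])
= 4 + 23 + 57 + 55 + 8 + 0
= 147


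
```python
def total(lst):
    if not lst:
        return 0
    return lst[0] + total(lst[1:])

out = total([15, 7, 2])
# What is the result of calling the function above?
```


total([15, 7, 2])
= 15 + total([7, 2])
= 15 + 7 + total([2])
= 15 + 7 + 2 + total([])
= 15 + 7 + 2 + 0
= 24


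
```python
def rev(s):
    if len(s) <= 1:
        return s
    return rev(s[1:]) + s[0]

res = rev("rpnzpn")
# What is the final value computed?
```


rev("rpnzpn")
= rev("pnzpn") + "r"
= rev("nzpn") + "p" + "r"
= rev("zpn") + "n" + "p" + "r"
= rev("pn") + "z" + "n" + "p" + "r"
= rev("n") + "p" + "z" + "n" + "p" + "r"
= "n" + "p" + "z" + "n" + "p" + "r"
= "npznpr"


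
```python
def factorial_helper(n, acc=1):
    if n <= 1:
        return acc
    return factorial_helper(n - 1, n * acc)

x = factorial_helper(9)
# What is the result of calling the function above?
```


factorial_helper(9, 1)
= factorial_helper(8, 9 * 1) = factorial_helper(8, 9)
= factorial_helper(7, 8 * 9) = factorial_helper(7, 72)
= factorial_helper(6, 7 * 72) = factorial_helper(6, 504)
= factorial_helper(5, 6 * 504) = factorial_helper(5, 3024)
= factorial_helper(4, 5 * 3024) = factorial_helper(4, 15120)
= factorial_helper(3, 4 * 15120) = factorial_helper(3, 60480)
= factorial_helper(2, 3 * 60480) = factorial_helper(2, 181440)
= factorial_helper(1, 2 * 181440) = factorial_helper(1, 362880)
n <= 1, return acc = 362880


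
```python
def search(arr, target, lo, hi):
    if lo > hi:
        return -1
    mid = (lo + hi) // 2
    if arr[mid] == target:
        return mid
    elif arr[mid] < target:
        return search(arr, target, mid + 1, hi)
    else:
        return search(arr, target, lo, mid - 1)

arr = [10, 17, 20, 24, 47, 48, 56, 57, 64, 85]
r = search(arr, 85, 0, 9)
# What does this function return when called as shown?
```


search(arr, 85, 0, 9)
lo=0, hi=9, mid=4, arr[mid]=47
47 < 85, search right half
lo=5, hi=9, mid=7, arr[mid]=57
57 < 85, search right half
lo=8, hi=9, mid=8, arr[mid]=64
64 < 85, search right half
lo=9, hi=9, mid=9, arr[mid]=85
arr[9] == 85, found at index 9
= 9


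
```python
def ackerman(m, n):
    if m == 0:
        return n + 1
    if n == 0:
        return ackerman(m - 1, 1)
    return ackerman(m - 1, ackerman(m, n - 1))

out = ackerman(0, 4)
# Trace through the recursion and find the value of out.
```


ackerman(0, 4)
m == 0: return 4 + 1 = 5
= 5


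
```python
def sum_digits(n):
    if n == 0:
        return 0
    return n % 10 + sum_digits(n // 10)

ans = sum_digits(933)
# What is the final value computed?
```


sum_digits(933)
= 3 + sum_digits(93)
= 3 + 3 + sum_digits(9)
= 3 + 3 + 9 + sum_digits(0)
= 3 + 3 + 9 + 0
= 15


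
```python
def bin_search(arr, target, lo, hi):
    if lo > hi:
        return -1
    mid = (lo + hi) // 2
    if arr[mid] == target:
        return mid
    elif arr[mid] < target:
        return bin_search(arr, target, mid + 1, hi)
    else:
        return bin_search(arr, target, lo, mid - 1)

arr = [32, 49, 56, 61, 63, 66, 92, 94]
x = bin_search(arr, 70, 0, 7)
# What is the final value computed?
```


bin_search(arr, 70, 0, 7)
lo=0, hi=7, mid=3, arr[mid]=61
61 < 70, search right half
lo=4, hi=7, mid=5, arr[mid]=66
66 < 70, search right half
lo=6, hi=7, mid=6, arr[mid]=92
92 > 70, search left half
lo > hi, target not found, return -1
= -1


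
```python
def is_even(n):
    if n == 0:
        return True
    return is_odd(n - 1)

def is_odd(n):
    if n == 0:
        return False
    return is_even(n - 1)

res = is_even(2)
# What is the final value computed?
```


is_even(2)
= is_odd(1)
= is_even(0)
n == 0: return True
= True


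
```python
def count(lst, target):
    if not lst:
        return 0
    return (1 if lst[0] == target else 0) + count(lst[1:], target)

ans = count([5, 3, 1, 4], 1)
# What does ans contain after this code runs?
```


count([5, 3, 1, 4], 1)
lst[0]=5 != 1: 0 + count([3, 1, 4], 1)
lst[0]=3 != 1: 0 + count([1, 4], 1)
lst[0]=1 == 1: 1 + count([4], 1)
lst[0]=4 != 1: 0 + count([], 1)
= 1


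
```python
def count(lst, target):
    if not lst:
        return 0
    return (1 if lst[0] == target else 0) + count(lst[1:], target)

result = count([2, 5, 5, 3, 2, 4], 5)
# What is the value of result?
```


count([2, 5, 5, 3, 2, 4], 5)
lst[0]=2 != 5: 0 + count([5, 5, 3, 2, 4], 5)
lst[0]=5 == 5: 1 + count([5, 3, 2, 4], 5)
lst[0]=5 == 5: 1 + count([3, 2, 4], 5)
lst[0]=3 != 5: 0 + count([2, 4], 5)
lst[0]=2 != 5: 0 + count([4], 5)
lst[0]=4 != 5: 0 + count([], 5)
= 2


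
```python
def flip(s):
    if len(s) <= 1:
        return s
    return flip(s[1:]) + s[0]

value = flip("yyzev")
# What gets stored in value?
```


flip("yyzev")
= flip("yzev") + "y"
= flip("zev") + "y" + "y"
= flip("ev") + "z" + "y" + "y"
= flip("v") + "e" + "z" + "y" + "y"
= "v" + "e" + "z" + "y" + "y"
= "vezyy"


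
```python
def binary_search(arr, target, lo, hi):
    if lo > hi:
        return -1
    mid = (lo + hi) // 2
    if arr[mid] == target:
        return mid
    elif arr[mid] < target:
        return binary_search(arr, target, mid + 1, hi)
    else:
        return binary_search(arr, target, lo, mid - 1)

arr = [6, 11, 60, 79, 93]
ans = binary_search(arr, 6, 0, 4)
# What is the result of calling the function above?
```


binary_search(arr, 6, 0, 4)
lo=0, hi=4, mid=2, arr[mid]=60
60 > 6, search left half
lo=0, hi=1, mid=0, arr[mid]=6
arr[0] == 6, found at index 0
= 0


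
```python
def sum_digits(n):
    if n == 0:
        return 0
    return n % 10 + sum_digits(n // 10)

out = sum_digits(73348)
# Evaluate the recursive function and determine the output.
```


sum_digits(73348)
= 8 + sum_digits(7334)
= 8 + 4 + sum_digits(733)
= 8 + 4 + 3 + sum_digits(73)
= 8 + 4 + 3 + 3 + sum_digits(7)
= 8 + 4 + 3 + 3 + 7 + sum_digits(0)
= 8 + 4 + 3 + 3 + 7 + 0
= 25


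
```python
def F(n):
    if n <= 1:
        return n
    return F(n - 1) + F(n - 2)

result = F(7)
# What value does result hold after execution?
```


F(7)
= F(6) + F(5)
= (F(5) + F(4)) + F(5)
Computing bottom-up: F(0)=0, F(1)=1, F(2)=1, F(3)=2, F(4)=3, F(5)=5, F(6)=8, F(7)=13
= 13


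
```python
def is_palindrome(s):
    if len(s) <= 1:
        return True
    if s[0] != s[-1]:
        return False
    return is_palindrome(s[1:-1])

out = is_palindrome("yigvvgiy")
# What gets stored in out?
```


is_palindrome("yigvvgiy")
"yigvvgiy": s[0]='y' == s[-1]='y' -> is_palindrome("igvvgi")
"igvvgi": s[0]='i' == s[-1]='i' -> is_palindrome("gvvg")
"gvvg": s[0]='g' == s[-1]='g' -> is_palindrome("vv")
"vv": s[0]='v' == s[-1]='v' -> is_palindrome("")
"": len <= 1 -> True
= True


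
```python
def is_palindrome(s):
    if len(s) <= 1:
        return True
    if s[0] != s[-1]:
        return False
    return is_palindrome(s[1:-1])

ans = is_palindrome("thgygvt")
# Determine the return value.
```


is_palindrome("thgygvt")
"thgygvt": s[0]='t' == s[-1]='t' -> is_palindrome("hgygv")
"hgygv": s[0]='h' != s[-1]='v' -> False
= False


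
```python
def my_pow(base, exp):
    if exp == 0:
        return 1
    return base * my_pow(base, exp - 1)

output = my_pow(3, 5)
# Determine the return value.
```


my_pow(3, 5)
= 3 * my_pow(3, 4)
= 3 * 3 * my_pow(3, 3)
= 3 * 3 * 3 * my_pow(3, 2)
= 3 * 3 * 3 * 3 * my_pow(3, 1)
= 3 * 3 * 3 * 3 * 3 * my_pow(3, 0)
= 3 * 3 * 3 * 3 * 3 * 1
= 243


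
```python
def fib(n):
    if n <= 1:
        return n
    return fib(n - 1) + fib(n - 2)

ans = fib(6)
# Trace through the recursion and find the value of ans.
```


fib(6)
= fib(5) + fib(4)
= (fib(4) + fib(3)) + fib(4)
Computing bottom-up: fib(0)=0, fib(1)=1, fib(2)=1, fib(3)=2, fib(4)=3, fib(5)=5, fib(6)=8
= 8


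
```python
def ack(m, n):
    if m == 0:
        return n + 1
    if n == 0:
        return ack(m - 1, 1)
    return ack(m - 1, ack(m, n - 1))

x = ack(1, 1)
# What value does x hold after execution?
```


ack(1, 1)
= ack(0, ack(1, 0))
First compute ack(1, 0) = 2
= ack(0, 2)
= 3


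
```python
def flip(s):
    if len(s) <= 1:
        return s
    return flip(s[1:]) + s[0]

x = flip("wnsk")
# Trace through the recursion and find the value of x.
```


flip("wnsk")
= flip("nsk") + "w"
= flip("sk") + "n" + "w"
= flip("k") + "s" + "n" + "w"
= "k" + "s" + "n" + "w"
= "ksnw"


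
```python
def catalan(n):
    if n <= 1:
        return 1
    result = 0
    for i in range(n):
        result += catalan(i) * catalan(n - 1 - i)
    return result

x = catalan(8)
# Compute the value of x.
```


catalan(8)
= sum of catalan(i) * catalan(8-1-i) for i in 0..7
First compute sub-values bottom-up:
  catalan(0) = 1, catalan(1) = 1
  catalan(2) = 1*1 + 1*1 = 2
  catalan(3) = 1*2 + 1*1 + 2*1 = 5
  catalan(4) = 1*5 + 1*2 + 2*1 + 5*1 = 14
  catalan(5) = 1*14 + 1*5 + 2*2 + 5*1 + 14*1 = 42
  catalan(6) = 1*42 + 1*14 + 2*5 + 5*2 + 14*1 + 42*1 = 132
  catalan(7) = 1*132 + 1*42 + 2*14 + 5*5 + 14*2 + 42*1 + 132*1 = 429
Now catalan(8):
  catalan(0)*catalan(7) = 1*429 = 429
  catalan(1)*catalan(6) = 1*132 = 132
  catalan(2)*catalan(5) = 2*42 = 84
  catalan(3)*catalan(4) = 5*14 = 70
  catalan(4)*catalan(3) = 14*5 = 70
  catalan(5)*catalan(2) = 42*2 = 84
  catalan(6)*catalan(1) = 132*1 = 132
  catalan(7)*catalan(0) = 429*1 = 429
= 429 + 132 + 84 + 70 + 70 + 84 + 132 + 429
= 1430


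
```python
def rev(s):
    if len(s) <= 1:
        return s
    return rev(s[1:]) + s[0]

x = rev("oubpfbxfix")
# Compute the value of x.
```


rev("oubpfbxfix")
= rev("ubpfbxfix") + "o"
= rev("bpfbxfix") + "u" + "o"
= rev("pfbxfix") + "b" + "u" + "o"
= rev("fbxfix") + "p" + "b" + "u" + "o"
= rev("bxfix") + "f" + "p" + "b" + "u" + "o"
= rev("xfix") + "b" + "f" + "p" + "b" + "u" + "o"
= rev("fix") + "x" + "b" + "f" + "p" + "b" + "u" + "o"
= rev("ix") + "f" + "x" + "b" + "f" + "p" + "b" + "u" + "o"
= rev("x") + "i" + "f" + "x" + "b" + "f" + "p" + "b" + "u" + "o"
= "x" + "i" + "f" + "x" + "b" + "f" + "p" + "b" + "u" + "o"
= "xifxbfpbuo"


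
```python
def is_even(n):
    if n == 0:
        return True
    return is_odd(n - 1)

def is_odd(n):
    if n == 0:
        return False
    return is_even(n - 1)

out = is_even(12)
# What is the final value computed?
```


is_even(12)
= is_odd(11)
= is_even(10)
= is_odd(9)
= is_even(8)
= is_odd(7)
= is_even(6)
= is_odd(5)
= is_even(4)
= is_odd(3)
= is_even(2)
= is_odd(1)
= is_even(0)
n == 0: return True
= True


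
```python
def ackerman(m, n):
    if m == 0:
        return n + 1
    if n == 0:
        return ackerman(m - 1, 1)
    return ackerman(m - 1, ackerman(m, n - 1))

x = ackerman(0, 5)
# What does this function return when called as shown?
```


ackerman(0, 5)
m == 0: return 5 + 1 = 6
= 6


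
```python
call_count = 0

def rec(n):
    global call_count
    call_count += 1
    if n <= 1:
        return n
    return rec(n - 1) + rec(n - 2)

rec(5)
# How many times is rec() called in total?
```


rec(5) calls rec(4) and rec(3); each non-base call branches into two more.
Let C(k) = total number of calls made by rec(k), including the call to rec(k) itself.
Base cases: C(0) = 1, C(1) = 1
Recurrence: C(k) = 1 + C(k-1) + C(k-2)
  C(2) = 1 + C(1) + C(0) = 1 + 1 + 1 = 3
  C(3) = 1 + C(2) + C(1) = 1 + 3 + 1 = 5
  C(4) = 1 + C(3) + C(2) = 1 + 5 + 3 = 9
  C(5) = 1 + C(4) + C(3) = 1 + 9 + 5 = 15
Total calls = C(5) = 15


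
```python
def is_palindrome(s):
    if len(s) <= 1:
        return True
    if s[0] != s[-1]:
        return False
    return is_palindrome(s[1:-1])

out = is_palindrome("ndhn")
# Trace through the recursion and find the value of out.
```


is_palindrome("ndhn")
"ndhn": s[0]='n' == s[-1]='n' -> is_palindrome("dh")
"dh": s[0]='d' != s[-1]='h' -> False
= False


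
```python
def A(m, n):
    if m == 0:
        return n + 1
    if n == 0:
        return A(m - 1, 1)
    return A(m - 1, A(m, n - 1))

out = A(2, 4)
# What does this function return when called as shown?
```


A(2, 4)
= A(1, A(2, 3))
First compute A(2, 3) = 9
= A(1, 9)
= 11


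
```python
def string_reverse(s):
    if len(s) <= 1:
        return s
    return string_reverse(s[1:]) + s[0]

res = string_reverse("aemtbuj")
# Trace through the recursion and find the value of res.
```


string_reverse("aemtbuj")
= string_reverse("emtbuj") + "a"
= string_reverse("mtbuj") + "e" + "a"
= string_reverse("tbuj") + "m" + "e" + "a"
= string_reverse("buj") + "t" + "m" + "e" + "a"
= string_reverse("uj") + "b" + "t" + "m" + "e" + "a"
= string_reverse("j") + "u" + "b" + "t" + "m" + "e" + "a"
= "j" + "u" + "b" + "t" + "m" + "e" + "a"
= "jubtmea"


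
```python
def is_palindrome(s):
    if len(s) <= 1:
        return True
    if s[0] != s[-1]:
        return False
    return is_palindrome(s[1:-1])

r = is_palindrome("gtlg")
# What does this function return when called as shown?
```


is_palindrome("gtlg")
"gtlg": s[0]='g' == s[-1]='g' -> is_palindrome("tl")
"tl": s[0]='t' != s[-1]='l' -> False
= False


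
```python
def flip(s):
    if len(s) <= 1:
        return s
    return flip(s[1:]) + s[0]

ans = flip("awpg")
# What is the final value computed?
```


flip("awpg")
= flip("wpg") + "a"
= flip("pg") + "w" + "a"
= flip("g") + "p" + "w" + "a"
= "g" + "p" + "w" + "a"
= "gpwa"


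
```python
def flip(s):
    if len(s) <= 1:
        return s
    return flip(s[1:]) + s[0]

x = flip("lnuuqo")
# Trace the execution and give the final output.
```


flip("lnuuqo")
= flip("nuuqo") + "l"
= flip("uuqo") + "n" + "l"
= flip("uqo") + "u" + "n" + "l"
= flip("qo") + "u" + "u" + "n" + "l"
= flip("o") + "q" + "u" + "u" + "n" + "l"
= "o" + "q" + "u" + "u" + "n" + "l"
= "oquunl"


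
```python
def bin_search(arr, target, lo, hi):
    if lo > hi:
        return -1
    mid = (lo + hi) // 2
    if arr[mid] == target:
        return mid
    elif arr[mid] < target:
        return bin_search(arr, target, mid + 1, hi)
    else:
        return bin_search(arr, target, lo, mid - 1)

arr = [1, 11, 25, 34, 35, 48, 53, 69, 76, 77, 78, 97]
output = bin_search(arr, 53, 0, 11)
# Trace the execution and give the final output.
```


bin_search(arr, 53, 0, 11)
lo=0, hi=11, mid=5, arr[mid]=48
48 < 53, search right half
lo=6, hi=11, mid=8, arr[mid]=76
76 > 53, search left half
lo=6, hi=7, mid=6, arr[mid]=53
arr[6] == 53, found at index 6
= 6


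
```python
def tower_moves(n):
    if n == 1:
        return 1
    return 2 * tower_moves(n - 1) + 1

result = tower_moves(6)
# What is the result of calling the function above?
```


tower_moves(6)
= 2 * tower_moves(5) + 1
= 2 * (2 * tower_moves(4) + 1) + 1
= 2 * (2 * (2 * tower_moves(3) + 1) + 1) + 1
= 2 * (2 * (2 * (2 * tower_moves(2) + 1) + 1) + 1) + 1
= 2 * (2 * (2 * (2 * (2 * tower_moves(1) + 1) + 1) + 1) + 1) + 1
Now compute bottom-up:
tower_moves(1) = 1
tower_moves(2) = 2 * 1 + 1 = 3
tower_moves(3) = 2 * 3 + 1 = 7
tower_moves(4) = 2 * 7 + 1 = 15
tower_moves(5) = 2 * 15 + 1 = 31
tower_moves(6) = 2 * 31 + 1 = 63
= 63


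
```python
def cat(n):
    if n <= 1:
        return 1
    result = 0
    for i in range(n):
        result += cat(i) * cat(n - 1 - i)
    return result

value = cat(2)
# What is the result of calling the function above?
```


cat(2)
= sum of cat(i) * cat(2-1-i) for i in 0..1
  cat(0)*cat(1) = 1*1 = 1
  cat(1)*cat(0) = 1*1 = 1
= 1 + 1
= 2


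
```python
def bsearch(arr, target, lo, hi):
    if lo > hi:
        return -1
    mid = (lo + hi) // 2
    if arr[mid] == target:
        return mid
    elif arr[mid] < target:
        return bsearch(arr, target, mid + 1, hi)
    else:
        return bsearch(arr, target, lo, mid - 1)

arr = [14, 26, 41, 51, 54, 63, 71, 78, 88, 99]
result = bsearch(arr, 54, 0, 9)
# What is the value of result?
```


bsearch(arr, 54, 0, 9)
lo=0, hi=9, mid=4, arr[mid]=54
arr[4] == 54, found at index 4
= 4


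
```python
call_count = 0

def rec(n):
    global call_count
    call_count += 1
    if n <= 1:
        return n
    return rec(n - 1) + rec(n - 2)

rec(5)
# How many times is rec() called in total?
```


rec(5) calls rec(4) and rec(3); each non-base call branches into two more.
Let C(k) = total number of calls made by rec(k), including the call to rec(k) itself.
Base cases: C(0) = 1, C(1) = 1
Recurrence: C(k) = 1 + C(k-1) + C(k-2)
  C(2) = 1 + C(1) + C(0) = 1 + 1 + 1 = 3
  C(3) = 1 + C(2) + C(1) = 1 + 3 + 1 = 5
  C(4) = 1 + C(3) + C(2) = 1 + 5 + 3 = 9
  C(5) = 1 + C(4) + C(3) = 1 + 9 + 5 = 15
Total calls = C(5) = 15


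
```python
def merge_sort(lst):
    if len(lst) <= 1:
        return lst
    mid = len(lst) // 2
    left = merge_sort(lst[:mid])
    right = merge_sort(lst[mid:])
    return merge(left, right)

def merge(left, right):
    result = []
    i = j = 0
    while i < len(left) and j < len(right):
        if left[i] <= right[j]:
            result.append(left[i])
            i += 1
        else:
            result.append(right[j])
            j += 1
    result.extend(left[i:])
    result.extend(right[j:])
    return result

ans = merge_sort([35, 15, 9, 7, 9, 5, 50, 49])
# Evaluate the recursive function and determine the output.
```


merge_sort([35, 15, 9, 7, 9, 5, 50, 49])
Split into [35, 15, 9, 7] and [9, 5, 50, 49]
Left sorted: [7, 9, 15, 35]
Right sorted: [5, 9, 49, 50]
Merge [7, 9, 15, 35] and [5, 9, 49, 50]
= [5, 7, 9, 9, 15, 35, 49, 50]


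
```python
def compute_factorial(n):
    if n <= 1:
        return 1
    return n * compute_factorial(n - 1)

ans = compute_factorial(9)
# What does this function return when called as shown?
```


compute_factorial(9)
= 9 * compute_factorial(8)
= 9 * 8 * compute_factorial(7)
= 9 * 8 * 7 * compute_factorial(6)
= 9 * 8 * 7 * 6 * compute_factorial(5)
= 9 * 8 * 7 * 6 * 5 * compute_factorial(4)
= 9 * 8 * 7 * 6 * 5 * 4 * compute_factorial(3)
= 9 * 8 * 7 * 6 * 5 * 4 * 3 * compute_factorial(2)
= 9 * 8 * 7 * 6 * 5 * 4 * 3 * 2 * compute_factorial(1)
= 9 * 8 * 7 * 6 * 5 * 4 * 3 * 2 * 1
= 362880


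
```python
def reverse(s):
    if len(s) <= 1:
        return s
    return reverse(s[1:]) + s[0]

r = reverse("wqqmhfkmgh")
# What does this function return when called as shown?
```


reverse("wqqmhfkmgh")
= reverse("qqmhfkmgh") + "w"
= reverse("qmhfkmgh") + "q" + "w"
= reverse("mhfkmgh") + "q" + "q" + "w"
= reverse("hfkmgh") + "m" + "q" + "q" + "w"
= reverse("fkmgh") + "h" + "m" + "q" + "q" + "w"
= reverse("kmgh") + "f" + "h" + "m" + "q" + "q" + "w"
= reverse("mgh") + "k" + "f" + "h" + "m" + "q" + "q" + "w"
= reverse("gh") + "m" + "k" + "f" + "h" + "m" + "q" + "q" + "w"
= reverse("h") + "g" + "m" + "k" + "f" + "h" + "m" + "q" + "q" + "w"
= "h" + "g" + "m" + "k" + "f" + "h" + "m" + "q" + "q" + "w"
= "hgmkfhmqqw"


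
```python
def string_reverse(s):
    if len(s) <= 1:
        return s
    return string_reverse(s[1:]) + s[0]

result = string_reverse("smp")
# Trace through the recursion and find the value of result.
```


string_reverse("smp")
= string_reverse("mp") + "s"
= string_reverse("p") + "m" + "s"
= "p" + "m" + "s"
= "pms"


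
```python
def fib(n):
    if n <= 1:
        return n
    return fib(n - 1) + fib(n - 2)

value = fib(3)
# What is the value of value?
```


fib(3)
= fib(2) + fib(1)
Computing bottom-up: fib(0)=0, fib(1)=1, fib(2)=1, fib(3)=2
= 2


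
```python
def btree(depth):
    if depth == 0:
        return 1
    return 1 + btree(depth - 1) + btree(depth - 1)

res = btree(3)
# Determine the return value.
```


btree(3)
= 1 + btree(2) + btree(2)
= 1 + 2 * btree(2)
btree(k) = 2^(k+1) - 1
btree(0) = 1
btree(1) = 3
btree(2) = 7
btree(3) = 15
btree(3) = 2^4 - 1 = 15


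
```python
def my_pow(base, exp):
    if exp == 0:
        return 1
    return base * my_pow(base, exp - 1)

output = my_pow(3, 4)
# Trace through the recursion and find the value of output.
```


my_pow(3, 4)
= 3 * my_pow(3, 3)
= 3 * 3 * my_pow(3, 2)
= 3 * 3 * 3 * my_pow(3, 1)
= 3 * 3 * 3 * 3 * my_pow(3, 0)
= 3 * 3 * 3 * 3 * 1
= 81


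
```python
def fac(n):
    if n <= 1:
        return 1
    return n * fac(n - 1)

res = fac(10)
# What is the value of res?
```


fac(10)
= 10 * fac(9)
= 10 * 9 * fac(8)
= 10 * 9 * 8 * fac(7)
= 10 * 9 * 8 * 7 * fac(6)
= 10 * 9 * 8 * 7 * 6 * fac(5)
= 10 * 9 * 8 * 7 * 6 * 5 * fac(4)
= 10 * 9 * 8 * 7 * 6 * 5 * 4 * fac(3)
= 10 * 9 * 8 * 7 * 6 * 5 * 4 * 3 * fac(2)
= 10 * 9 * 8 * 7 * 6 * 5 * 4 * 3 * 2 * fac(1)
= 10 * 9 * 8 * 7 * 6 * 5 * 4 * 3 * 2 * 1
= 3628800


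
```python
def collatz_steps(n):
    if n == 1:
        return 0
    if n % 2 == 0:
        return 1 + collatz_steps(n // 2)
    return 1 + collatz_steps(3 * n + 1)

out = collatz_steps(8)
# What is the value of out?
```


collatz_steps(8)
8 is even -> collatz_steps(4)
4 is even -> collatz_steps(2)
2 is even -> collatz_steps(1)
Reached 1 after 3 steps
= 3


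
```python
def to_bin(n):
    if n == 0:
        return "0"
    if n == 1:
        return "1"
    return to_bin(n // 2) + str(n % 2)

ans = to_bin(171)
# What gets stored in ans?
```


to_bin(171)
= to_bin(85) + "1"
= to_bin(42) + "1" + "1"
= to_bin(21) + "0" + "1" + "1"
= to_bin(10) + "1" + "0" + "1" + "1"
= to_bin(5) + "0" + "1" + "0" + "1" + "1"
= to_bin(2) + "1" + "0" + "1" + "0" + "1" + "1"
= to_bin(1) + "0" + "1" + "0" + "1" + "0" + "1" + "1"
= "1" + "0" + "1" + "0" + "1" + "0" + "1" + "1"
= "10101011"


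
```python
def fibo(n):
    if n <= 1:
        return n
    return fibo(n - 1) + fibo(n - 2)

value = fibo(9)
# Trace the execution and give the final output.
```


fibo(9)
= fibo(8) + fibo(7)
= (fibo(7) + fibo(6)) + fibo(7)
Computing bottom-up: fibo(0)=0, fibo(1)=1, fibo(2)=1, fibo(3)=2, fibo(4)=3, fibo(5)=5, fibo(6)=8, fibo(7)=13, fibo(8)=21, fibo(9)=34
= 34


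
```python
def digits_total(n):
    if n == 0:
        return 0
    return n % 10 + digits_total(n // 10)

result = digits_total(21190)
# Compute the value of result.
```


digits_total(21190)
= 0 + digits_total(2119)
= 0 + 9 + digits_total(211)
= 0 + 9 + 1 + digits_total(21)
= 0 + 9 + 1 + 1 + digits_total(2)
= 0 + 9 + 1 + 1 + 2 + digits_total(0)
= 0 + 9 + 1 + 1 + 2 + 0
= 13


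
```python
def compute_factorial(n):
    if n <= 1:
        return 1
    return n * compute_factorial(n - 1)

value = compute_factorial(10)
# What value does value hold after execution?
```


compute_factorial(10)
= 10 * compute_factorial(9)
= 10 * 9 * compute_factorial(8)
= 10 * 9 * 8 * compute_factorial(7)
= 10 * 9 * 8 * 7 * compute_factorial(6)
= 10 * 9 * 8 * 7 * 6 * compute_factorial(5)
= 10 * 9 * 8 * 7 * 6 * 5 * compute_factorial(4)
= 10 * 9 * 8 * 7 * 6 * 5 * 4 * compute_factorial(3)
= 10 * 9 * 8 * 7 * 6 * 5 * 4 * 3 * compute_factorial(2)
= 10 * 9 * 8 * 7 * 6 * 5 * 4 * 3 * 2 * compute_factorial(1)
= 10 * 9 * 8 * 7 * 6 * 5 * 4 * 3 * 2 * 1
= 3628800


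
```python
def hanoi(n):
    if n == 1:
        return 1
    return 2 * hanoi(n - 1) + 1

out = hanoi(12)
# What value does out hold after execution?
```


hanoi(12)
= 2 * hanoi(11) + 1
= 2 * (2 * hanoi(10) + 1) + 1
= 2 * (2 * (2 * hanoi(9) + 1) + 1) + 1
= 2 * (2 * (2 * (2 * hanoi(8) + 1) + 1) + 1) + 1
= 2 * (2 * (2 * (2 * (2 * hanoi(7) + 1) + 1) + 1) + 1) + 1
= 2 * (2 * (2 * (2 * (2 * (2 * hanoi(6) + 1) + 1) + 1) + 1) + 1) + 1
= 2 * (2 * (2 * (2 * (2 * (2 * (2 * hanoi(5) + 1) + 1) + 1) + 1) + 1) + 1) + 1
= 2 * (2 * (2 * (2 * (2 * (2 * (2 * (2 * hanoi(4) + 1) + 1) + 1) + 1) + 1) + 1) + 1) + 1
= 2 * (2 * (2 * (2 * (2 * (2 * (2 * (2 * (2 * hanoi(3) + 1) + 1) + 1) + 1) + 1) + 1) + 1) + 1) + 1
= 2 * (2 * (2 * (2 * (2 * (2 * (2 * (2 * (2 * (2 * hanoi(2) + 1) + 1) + 1) + 1) + 1) + 1) + 1) + 1) + 1) + 1
= 2 * (2 * (2 * (2 * (2 * (2 * (2 * (2 * (2 * (2 * (2 * hanoi(1) + 1) + 1) + 1) + 1) + 1) + 1) + 1) + 1) + 1) + 1) + 1
Now compute bottom-up:
hanoi(1) = 1
hanoi(2) = 2 * 1 + 1 = 3
hanoi(3) = 2 * 3 + 1 = 7
hanoi(4) = 2 * 7 + 1 = 15
hanoi(5) = 2 * 15 + 1 = 31
hanoi(6) = 2 * 31 + 1 = 63
hanoi(7) = 2 * 63 + 1 = 127
hanoi(8) = 2 * 127 + 1 = 255
hanoi(9) = 2 * 255 + 1 = 511
hanoi(10) = 2 * 511 + 1 = 1023
hanoi(11) = 2 * 1023 + 1 = 2047
hanoi(12) = 2 * 2047 + 1 = 4095
= 4095


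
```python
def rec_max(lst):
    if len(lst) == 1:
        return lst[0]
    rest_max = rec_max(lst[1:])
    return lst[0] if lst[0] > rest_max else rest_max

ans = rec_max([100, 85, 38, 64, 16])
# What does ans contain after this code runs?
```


rec_max([100, 85, 38, 64, 16])
= compare 100 with rec_max([85, 38, 64, 16])
= compare 85 with rec_max([38, 64, 16])
= compare 38 with rec_max([64, 16])
= compare 64 with rec_max([16])
Base: rec_max([16]) = 16
compare 64 with 16: max = 64
compare 38 with 64: max = 64
compare 85 with 64: max = 85
compare 100 with 85: max = 100
= 100


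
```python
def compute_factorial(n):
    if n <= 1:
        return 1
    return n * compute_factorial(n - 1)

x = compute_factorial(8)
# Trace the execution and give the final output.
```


compute_factorial(8)
= 8 * compute_factorial(7)
= 8 * 7 * compute_factorial(6)
= 8 * 7 * 6 * compute_factorial(5)
= 8 * 7 * 6 * 5 * compute_factorial(4)
= 8 * 7 * 6 * 5 * 4 * compute_factorial(3)
= 8 * 7 * 6 * 5 * 4 * 3 * compute_factorial(2)
= 8 * 7 * 6 * 5 * 4 * 3 * 2 * compute_factorial(1)
= 8 * 7 * 6 * 5 * 4 * 3 * 2 * 1
= 40320


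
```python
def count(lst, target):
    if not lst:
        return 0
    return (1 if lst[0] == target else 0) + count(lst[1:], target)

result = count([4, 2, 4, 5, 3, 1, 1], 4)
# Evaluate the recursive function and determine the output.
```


count([4, 2, 4, 5, 3, 1, 1], 4)
lst[0]=4 == 4: 1 + count([2, 4, 5, 3, 1, 1], 4)
lst[0]=2 != 4: 0 + count([4, 5, 3, 1, 1], 4)
lst[0]=4 == 4: 1 + count([5, 3, 1, 1], 4)
lst[0]=5 != 4: 0 + count([3, 1, 1], 4)
lst[0]=3 != 4: 0 + count([1, 1], 4)
lst[0]=1 != 4: 0 + count([1], 4)
lst[0]=1 != 4: 0 + count([], 4)
= 2


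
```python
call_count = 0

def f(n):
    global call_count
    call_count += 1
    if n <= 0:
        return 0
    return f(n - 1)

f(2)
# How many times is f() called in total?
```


f(2) calls f(1) calls ... calls f(0)
Total calls: 2 + 1 (for base case) = 3


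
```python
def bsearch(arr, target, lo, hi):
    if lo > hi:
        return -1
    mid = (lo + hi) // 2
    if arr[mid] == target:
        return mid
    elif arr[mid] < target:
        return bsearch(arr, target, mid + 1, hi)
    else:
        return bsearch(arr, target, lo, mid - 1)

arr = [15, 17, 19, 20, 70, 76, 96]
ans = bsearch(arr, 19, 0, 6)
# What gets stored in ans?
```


bsearch(arr, 19, 0, 6)
lo=0, hi=6, mid=3, arr[mid]=20
20 > 19, search left half
lo=0, hi=2, mid=1, arr[mid]=17
17 < 19, search right half
lo=2, hi=2, mid=2, arr[mid]=19
arr[2] == 19, found at index 2
= 2


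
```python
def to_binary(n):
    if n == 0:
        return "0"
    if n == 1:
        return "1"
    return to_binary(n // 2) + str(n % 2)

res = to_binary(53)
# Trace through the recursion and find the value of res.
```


to_binary(53)
= to_binary(26) + "1"
= to_binary(13) + "0" + "1"
= to_binary(6) + "1" + "0" + "1"
= to_binary(3) + "0" + "1" + "0" + "1"
= to_binary(1) + "1" + "0" + "1" + "0" + "1"
= "1" + "1" + "0" + "1" + "0" + "1"
= "110101"


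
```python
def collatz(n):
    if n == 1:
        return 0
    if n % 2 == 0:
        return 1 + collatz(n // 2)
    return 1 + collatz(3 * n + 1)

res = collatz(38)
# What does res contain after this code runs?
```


collatz(38)
38 is even -> collatz(19)
19 is odd -> 3*19+1 = 58 -> collatz(58)
58 is even -> collatz(29)
29 is odd -> 3*29+1 = 88 -> collatz(88)
88 is even -> collatz(44)
44 is even -> collatz(22)
22 is even -> collatz(11)
11 is odd -> 3*11+1 = 34 -> collatz(34)
34 is even -> collatz(17)
17 is odd -> 3*17+1 = 52 -> collatz(52)
52 is even -> collatz(26)
26 is even -> collatz(13)
13 is odd -> 3*13+1 = 40 -> collatz(40)
40 is even -> collatz(20)
20 is even -> collatz(10)
10 is even -> collatz(5)
5 is odd -> 3*5+1 = 16 -> collatz(16)
16 is even -> collatz(8)
8 is even -> collatz(4)
4 is even -> collatz(2)
2 is even -> collatz(1)
Reached 1 after 21 steps
= 21
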